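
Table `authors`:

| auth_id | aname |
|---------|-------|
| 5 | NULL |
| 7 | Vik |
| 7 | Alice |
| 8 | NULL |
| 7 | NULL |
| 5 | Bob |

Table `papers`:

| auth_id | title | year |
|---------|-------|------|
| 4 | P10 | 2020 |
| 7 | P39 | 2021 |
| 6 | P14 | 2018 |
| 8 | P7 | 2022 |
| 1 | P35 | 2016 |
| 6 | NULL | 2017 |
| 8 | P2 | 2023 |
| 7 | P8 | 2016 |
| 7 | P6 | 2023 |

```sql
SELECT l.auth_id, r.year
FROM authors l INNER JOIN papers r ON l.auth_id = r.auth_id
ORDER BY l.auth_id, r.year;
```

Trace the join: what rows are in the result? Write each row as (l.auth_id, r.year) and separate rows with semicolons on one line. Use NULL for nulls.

(7, 2016); (7, 2016); (7, 2016); (7, 2021); (7, 2021); (7, 2021); (7, 2023); (7, 2023); (7, 2023); (8, 2022); (8, 2023)

INNER JOIN keeps only pairs where the ON condition holds.
Matching on l.auth_id = r.auth_id.
Matched pairs: 11.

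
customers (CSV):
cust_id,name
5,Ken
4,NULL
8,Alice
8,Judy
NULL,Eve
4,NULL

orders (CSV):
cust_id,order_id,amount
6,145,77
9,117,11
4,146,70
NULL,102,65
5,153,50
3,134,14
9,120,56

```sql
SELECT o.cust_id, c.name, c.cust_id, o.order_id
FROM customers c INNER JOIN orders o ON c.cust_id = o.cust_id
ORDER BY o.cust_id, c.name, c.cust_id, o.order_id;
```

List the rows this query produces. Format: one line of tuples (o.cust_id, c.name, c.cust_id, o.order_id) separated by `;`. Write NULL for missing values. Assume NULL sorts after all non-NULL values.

INNER JOIN keeps only pairs where the ON condition holds.
Matching on c.cust_id = o.cust_id. A NULL in a compared column never satisfies the condition.
- c row (cust_id=5): matches 1 o row(s) → 1 output row(s).
- c row (cust_id=4): matches 1 o row(s) → 1 output row(s).
- c row (cust_id=8): no match → dropped.
- c row (cust_id=8): no match → dropped.
- c row (cust_id=NULL): no match → dropped.
- c row (cust_id=4): matches 1 o row(s) → 1 output row(s).
After projecting and ordering:
o.cust_id | c.name | c.cust_id | o.order_id
4 | NULL | 4 | 146
4 | NULL | 4 | 146
5 | Ken | 5 | 153

(4, NULL, 4, 146); (4, NULL, 4, 146); (5, Ken, 5, 153)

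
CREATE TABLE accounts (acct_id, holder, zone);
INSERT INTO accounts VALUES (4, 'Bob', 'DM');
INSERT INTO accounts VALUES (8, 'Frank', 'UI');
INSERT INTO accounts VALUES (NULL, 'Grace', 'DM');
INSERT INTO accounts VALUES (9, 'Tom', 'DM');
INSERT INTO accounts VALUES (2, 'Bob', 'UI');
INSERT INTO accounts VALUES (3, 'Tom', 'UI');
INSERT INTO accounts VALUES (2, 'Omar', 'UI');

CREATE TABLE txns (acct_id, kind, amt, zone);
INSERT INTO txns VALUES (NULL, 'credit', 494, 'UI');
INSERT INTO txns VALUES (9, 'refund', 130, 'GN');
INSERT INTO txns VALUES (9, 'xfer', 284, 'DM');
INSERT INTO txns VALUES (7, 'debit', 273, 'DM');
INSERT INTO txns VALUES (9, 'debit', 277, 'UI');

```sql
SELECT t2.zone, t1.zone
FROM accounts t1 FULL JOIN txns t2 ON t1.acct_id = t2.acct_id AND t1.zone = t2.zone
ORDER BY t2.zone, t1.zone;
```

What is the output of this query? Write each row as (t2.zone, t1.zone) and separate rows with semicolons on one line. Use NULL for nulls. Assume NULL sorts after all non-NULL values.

FULL OUTER JOIN keeps every row from both sides; unmatched rows get NULL for the other side's columns.
Matching on t1.acct_id = t2.acct_id AND t1.zone = t2.zone. A NULL in a compared column never satisfies the condition.
- acct_id=4, zone=DM: no t2 row matches, row kept with t2 columns NULL.
- acct_id=8, zone=UI: no t2 row matches, row kept with t2 columns NULL.
- acct_id=NULL, zone=DM: no t2 row matches, row kept with t2 columns NULL.
- acct_id=9, zone=DM: 1 matching t2 row(s), so 1 row(s) emitted.
- acct_id=2, zone=UI: no t2 row matches, row kept with t2 columns NULL.
- acct_id=3, zone=UI: no t2 row matches, row kept with t2 columns NULL.
- acct_id=2, zone=UI: no t2 row matches, row kept with t2 columns NULL.
- 4 t2 row(s) had no t1 match → kept, t1 columns NULL.

(DM, DM); (DM, NULL); (GN, NULL); (UI, NULL); (UI, NULL); (NULL, DM); (NULL, DM); (NULL, UI); (NULL, UI); (NULL, UI); (NULL, UI)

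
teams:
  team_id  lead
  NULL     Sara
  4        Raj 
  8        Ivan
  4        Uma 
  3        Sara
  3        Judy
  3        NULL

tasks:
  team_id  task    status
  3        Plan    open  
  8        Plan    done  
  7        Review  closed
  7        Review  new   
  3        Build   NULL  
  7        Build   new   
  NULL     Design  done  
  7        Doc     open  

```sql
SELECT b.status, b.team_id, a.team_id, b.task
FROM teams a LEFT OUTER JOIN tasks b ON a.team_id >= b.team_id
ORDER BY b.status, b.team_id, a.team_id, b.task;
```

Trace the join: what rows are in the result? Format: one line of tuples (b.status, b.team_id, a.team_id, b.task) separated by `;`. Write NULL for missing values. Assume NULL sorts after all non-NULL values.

(closed, 7, 8, Review); (done, 8, 8, Plan); (new, 7, 8, Build); (new, 7, 8, Review); (open, 3, 3, Plan); (open, 3, 3, Plan); (open, 3, 3, Plan); (open, 3, 4, Plan); (open, 3, 4, Plan); (open, 3, 8, Plan); (open, 7, 8, Doc); (NULL, 3, 3, Build); (NULL, 3, 3, Build); (NULL, 3, 3, Build); (NULL, 3, 4, Build); (NULL, 3, 4, Build); (NULL, 3, 8, Build); (NULL, NULL, NULL, NULL)

LEFT JOIN keeps every row from `teams`; unmatched rows get NULL for `tasks`'s columns.
Matching on a.team_id >= b.team_id. A NULL in a compared column never satisfies the condition.
- a row (team_id=NULL): no match → kept, b columns NULL.
- a row (team_id=4): matches 2 b row(s) → 2 output row(s).
- a row (team_id=8): matches 7 b row(s) → 7 output row(s).
- a row (team_id=4): matches 2 b row(s) → 2 output row(s).
- a row (team_id=3): matches 2 b row(s) → 2 output row(s).
- a row (team_id=3): matches 2 b row(s) → 2 output row(s).
- a row (team_id=3): matches 2 b row(s) → 2 output row(s).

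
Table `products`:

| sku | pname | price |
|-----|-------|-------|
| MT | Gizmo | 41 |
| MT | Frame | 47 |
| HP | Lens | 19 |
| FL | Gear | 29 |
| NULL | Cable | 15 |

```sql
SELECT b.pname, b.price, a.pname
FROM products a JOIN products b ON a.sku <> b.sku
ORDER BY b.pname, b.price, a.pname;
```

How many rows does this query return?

INNER JOIN keeps only pairs where the ON condition holds.
Matching on a.sku <> b.sku. A NULL in a compared column never satisfies the condition.
Matched pairs: 10.
Total: 10 rows.

10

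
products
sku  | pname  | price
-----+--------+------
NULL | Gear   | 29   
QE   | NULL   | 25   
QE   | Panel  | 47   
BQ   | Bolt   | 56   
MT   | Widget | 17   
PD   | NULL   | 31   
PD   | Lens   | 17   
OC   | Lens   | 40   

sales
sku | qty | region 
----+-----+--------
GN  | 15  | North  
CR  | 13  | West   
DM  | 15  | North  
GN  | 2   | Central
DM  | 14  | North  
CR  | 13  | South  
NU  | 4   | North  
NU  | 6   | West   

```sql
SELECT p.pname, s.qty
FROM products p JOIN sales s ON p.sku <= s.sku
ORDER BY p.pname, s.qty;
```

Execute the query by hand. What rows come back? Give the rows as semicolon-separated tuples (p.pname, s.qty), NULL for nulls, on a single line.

(Bolt, 2); (Bolt, 4); (Bolt, 6); (Bolt, 13); (Bolt, 13); (Bolt, 14); (Bolt, 15); (Bolt, 15); (Widget, 4); (Widget, 6)

INNER JOIN keeps only pairs where the ON condition holds.
Matching on p.sku <= s.sku. A NULL in a compared column never satisfies the condition.
Matched pairs: 10.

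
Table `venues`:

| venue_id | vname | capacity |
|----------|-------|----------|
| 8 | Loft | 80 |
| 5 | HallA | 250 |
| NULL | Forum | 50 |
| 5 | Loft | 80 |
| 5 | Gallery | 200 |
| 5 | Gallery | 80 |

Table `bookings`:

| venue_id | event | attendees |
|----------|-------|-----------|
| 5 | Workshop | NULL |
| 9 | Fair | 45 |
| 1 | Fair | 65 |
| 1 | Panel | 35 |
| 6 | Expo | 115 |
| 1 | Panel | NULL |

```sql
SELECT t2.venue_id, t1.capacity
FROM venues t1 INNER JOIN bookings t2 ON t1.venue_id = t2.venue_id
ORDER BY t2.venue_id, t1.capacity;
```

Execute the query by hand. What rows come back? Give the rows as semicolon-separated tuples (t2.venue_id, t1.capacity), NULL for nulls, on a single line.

INNER JOIN keeps only pairs where the ON condition holds.
Matching on t1.venue_id = t2.venue_id. A NULL in a compared column never satisfies the condition.
- venue_id=8: no matching t2 row, dropped.
- venue_id=5: 1 matching t2 row(s), so 1 row(s) emitted.
- venue_id=NULL: no matching t2 row, dropped.
- venue_id=5: 1 matching t2 row(s), so 1 row(s) emitted.
- venue_id=5: 1 matching t2 row(s), so 1 row(s) emitted.
- venue_id=5: 1 matching t2 row(s), so 1 row(s) emitted.
After projecting and ordering:
t2.venue_id | t1.capacity
5 | 80
5 | 80
5 | 200
5 | 250

(5, 80); (5, 80); (5, 200); (5, 250)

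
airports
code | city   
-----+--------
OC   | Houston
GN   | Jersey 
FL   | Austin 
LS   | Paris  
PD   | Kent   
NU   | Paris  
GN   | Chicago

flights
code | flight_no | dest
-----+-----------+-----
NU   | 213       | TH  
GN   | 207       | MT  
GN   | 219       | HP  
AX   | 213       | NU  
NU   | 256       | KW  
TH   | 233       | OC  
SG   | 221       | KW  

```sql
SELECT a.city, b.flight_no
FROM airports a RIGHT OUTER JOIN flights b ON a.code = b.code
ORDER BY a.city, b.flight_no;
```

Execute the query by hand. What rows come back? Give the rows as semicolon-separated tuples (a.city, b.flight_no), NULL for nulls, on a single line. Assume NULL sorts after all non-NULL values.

(Chicago, 207); (Chicago, 219); (Jersey, 207); (Jersey, 219); (Paris, 213); (Paris, 256); (NULL, 213); (NULL, 221); (NULL, 233)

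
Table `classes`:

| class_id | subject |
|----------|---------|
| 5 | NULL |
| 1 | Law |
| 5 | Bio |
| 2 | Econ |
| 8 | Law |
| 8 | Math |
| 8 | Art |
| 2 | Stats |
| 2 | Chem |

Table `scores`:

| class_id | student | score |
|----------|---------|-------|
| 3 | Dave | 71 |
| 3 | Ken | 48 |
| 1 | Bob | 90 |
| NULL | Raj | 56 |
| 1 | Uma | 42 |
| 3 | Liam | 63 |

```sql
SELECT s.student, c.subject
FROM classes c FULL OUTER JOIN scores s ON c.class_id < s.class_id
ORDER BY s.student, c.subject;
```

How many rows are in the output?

20

FULL OUTER JOIN keeps every row from both sides; unmatched rows get NULL for the other side's columns.
Matching on c.class_id < s.class_id. A NULL in a compared column never satisfies the condition.
Matched pairs: 12; unmatched c rows kept: 5; unmatched s rows kept: 3.
Total: 12 matched + 8 padded = 20 rows.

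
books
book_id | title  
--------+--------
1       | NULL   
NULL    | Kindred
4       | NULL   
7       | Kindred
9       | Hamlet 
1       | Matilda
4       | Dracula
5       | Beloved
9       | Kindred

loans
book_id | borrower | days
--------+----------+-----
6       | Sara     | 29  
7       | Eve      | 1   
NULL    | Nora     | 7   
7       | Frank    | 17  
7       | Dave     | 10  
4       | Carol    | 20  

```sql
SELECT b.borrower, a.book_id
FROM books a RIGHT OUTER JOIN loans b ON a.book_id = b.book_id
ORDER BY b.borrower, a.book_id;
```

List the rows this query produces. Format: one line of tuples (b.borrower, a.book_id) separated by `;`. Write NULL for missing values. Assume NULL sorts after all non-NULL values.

(Carol, 4); (Carol, 4); (Dave, 7); (Eve, 7); (Frank, 7); (Nora, NULL); (Sara, NULL)

RIGHT JOIN keeps every row from `loans`; unmatched rows get NULL for `books`'s columns.
Matching on a.book_id = b.book_id. A NULL in a compared column never satisfies the condition.
- a[0] book_id=1 → no match.
- a[1] book_id=NULL → no match.
- a[2] book_id=4 → 1 match(es) in b → 1 row(s).
- a[3] book_id=7 → 3 match(es) in b → 3 row(s).
- a[4] book_id=9 → no match.
- a[5] book_id=1 → no match.
- a[6] book_id=4 → 1 match(es) in b → 1 row(s).
- a[7] book_id=5 → no match.
- a[8] book_id=9 → no match.
- plus 2 unmatched b row(s), each kept with NULL a columns.
After projecting and ordering:
b.borrower | a.book_id
Carol | 4
Carol | 4
Dave | 7
Eve | 7
Frank | 7
Nora | NULL
Sara | NULL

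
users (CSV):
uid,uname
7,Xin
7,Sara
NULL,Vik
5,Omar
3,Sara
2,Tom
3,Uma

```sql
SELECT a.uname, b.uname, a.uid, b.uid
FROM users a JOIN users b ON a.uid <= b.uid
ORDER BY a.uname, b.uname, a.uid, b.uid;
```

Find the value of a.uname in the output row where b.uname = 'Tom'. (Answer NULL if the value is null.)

INNER JOIN keeps only pairs where the ON condition holds.
Matching on a.uid <= b.uid. A NULL in a compared column never satisfies the condition.
- uid=7: 2 matching b row(s), so 2 row(s) emitted.
- uid=7: 2 matching b row(s), so 2 row(s) emitted.
- uid=NULL: no matching b row, dropped.
- uid=5: 3 matching b row(s), so 3 row(s) emitted.
- uid=3: 5 matching b row(s), so 5 row(s) emitted.
- uid=2: 6 matching b row(s), so 6 row(s) emitted.
- uid=3: 5 matching b row(s), so 5 row(s) emitted.

Tom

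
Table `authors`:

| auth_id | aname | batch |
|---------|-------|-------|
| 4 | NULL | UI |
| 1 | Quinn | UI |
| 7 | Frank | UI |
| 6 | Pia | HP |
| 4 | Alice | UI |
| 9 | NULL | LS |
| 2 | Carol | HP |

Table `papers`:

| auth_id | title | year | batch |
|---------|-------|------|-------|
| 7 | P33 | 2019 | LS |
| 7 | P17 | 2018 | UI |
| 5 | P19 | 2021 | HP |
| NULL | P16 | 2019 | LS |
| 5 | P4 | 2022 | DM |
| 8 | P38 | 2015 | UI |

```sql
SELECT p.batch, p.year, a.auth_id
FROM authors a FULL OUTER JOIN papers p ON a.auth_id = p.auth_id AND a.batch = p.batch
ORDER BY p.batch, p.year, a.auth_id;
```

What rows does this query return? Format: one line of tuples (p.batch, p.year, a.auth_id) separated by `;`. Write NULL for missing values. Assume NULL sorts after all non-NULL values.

(DM, 2022, NULL); (HP, 2021, NULL); (LS, 2019, NULL); (LS, 2019, NULL); (UI, 2015, NULL); (UI, 2018, 7); (NULL, NULL, 1); (NULL, NULL, 2); (NULL, NULL, 4); (NULL, NULL, 4); (NULL, NULL, 6); (NULL, NULL, 9)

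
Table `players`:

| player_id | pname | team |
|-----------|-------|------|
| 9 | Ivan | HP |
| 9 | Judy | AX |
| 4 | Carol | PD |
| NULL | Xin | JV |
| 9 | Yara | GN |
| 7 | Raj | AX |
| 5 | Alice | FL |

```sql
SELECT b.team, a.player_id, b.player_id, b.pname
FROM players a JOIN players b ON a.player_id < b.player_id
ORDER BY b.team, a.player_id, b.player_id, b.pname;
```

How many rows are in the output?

INNER JOIN keeps only pairs where the ON condition holds.
Matching on a.player_id < b.player_id. A NULL in a compared column never satisfies the condition.
- a[0] player_id=9 → no match; dropped.
- a[1] player_id=9 → no match; dropped.
- a[2] player_id=4 → 5 match(es) in b → 5 row(s).
- a[3] player_id=NULL → no match; dropped.
- a[4] player_id=9 → no match; dropped.
- a[5] player_id=7 → 3 match(es) in b → 3 row(s).
- a[6] player_id=5 → 4 match(es) in b → 4 row(s).
Total: 12 rows.

12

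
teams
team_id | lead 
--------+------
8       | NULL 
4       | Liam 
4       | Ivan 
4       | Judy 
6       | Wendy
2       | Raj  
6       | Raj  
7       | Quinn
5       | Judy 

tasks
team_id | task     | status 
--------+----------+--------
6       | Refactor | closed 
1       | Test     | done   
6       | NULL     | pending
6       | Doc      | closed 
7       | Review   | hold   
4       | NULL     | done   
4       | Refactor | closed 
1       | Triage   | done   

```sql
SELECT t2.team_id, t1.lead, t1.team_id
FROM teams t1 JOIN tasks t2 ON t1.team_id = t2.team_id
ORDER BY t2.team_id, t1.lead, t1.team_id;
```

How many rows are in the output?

13

INNER JOIN keeps only pairs where the ON condition holds.
Matching on t1.team_id = t2.team_id.
- t1[0] team_id=8 → no match; dropped.
- t1[1] team_id=4 → 2 match(es) in t2 → 2 row(s).
- t1[2] team_id=4 → 2 match(es) in t2 → 2 row(s).
- t1[3] team_id=4 → 2 match(es) in t2 → 2 row(s).
- t1[4] team_id=6 → 3 match(es) in t2 → 3 row(s).
- t1[5] team_id=2 → no match; dropped.
- t1[6] team_id=6 → 3 match(es) in t2 → 3 row(s).
- t1[7] team_id=7 → 1 match(es) in t2 → 1 row(s).
- t1[8] team_id=5 → no match; dropped.
Total: 13 rows.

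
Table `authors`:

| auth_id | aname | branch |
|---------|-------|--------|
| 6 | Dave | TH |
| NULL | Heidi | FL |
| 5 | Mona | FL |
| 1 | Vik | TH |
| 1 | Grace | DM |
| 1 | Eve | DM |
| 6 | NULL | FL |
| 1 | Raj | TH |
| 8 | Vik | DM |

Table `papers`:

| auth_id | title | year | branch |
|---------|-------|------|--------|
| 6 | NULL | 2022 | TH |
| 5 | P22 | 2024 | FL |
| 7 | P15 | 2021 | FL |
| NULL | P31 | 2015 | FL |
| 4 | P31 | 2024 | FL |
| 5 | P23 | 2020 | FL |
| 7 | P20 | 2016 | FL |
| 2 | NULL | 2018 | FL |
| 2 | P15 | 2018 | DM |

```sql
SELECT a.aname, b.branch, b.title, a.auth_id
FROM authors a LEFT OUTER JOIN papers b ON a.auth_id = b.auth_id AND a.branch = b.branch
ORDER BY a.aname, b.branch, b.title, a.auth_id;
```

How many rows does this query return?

10

LEFT JOIN keeps every row from `authors`; unmatched rows get NULL for `papers`'s columns.
Matching on a.auth_id = b.auth_id AND a.branch = b.branch. A NULL in a compared column never satisfies the condition.
Matched pairs: 3; unmatched a rows kept: 7.
Total: 3 matched + 7 padded = 10 rows.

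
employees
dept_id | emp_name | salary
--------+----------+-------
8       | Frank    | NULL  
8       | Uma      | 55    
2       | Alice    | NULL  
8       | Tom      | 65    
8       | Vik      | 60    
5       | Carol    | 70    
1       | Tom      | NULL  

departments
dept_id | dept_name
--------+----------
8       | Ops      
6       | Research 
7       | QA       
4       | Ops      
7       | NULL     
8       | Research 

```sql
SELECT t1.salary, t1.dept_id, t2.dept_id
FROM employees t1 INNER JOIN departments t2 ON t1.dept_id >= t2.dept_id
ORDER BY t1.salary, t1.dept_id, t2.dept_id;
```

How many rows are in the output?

INNER JOIN keeps only pairs where the ON condition holds.
Matching on t1.dept_id >= t2.dept_id.
- dept_id=8: 6 matching t2 row(s), so 6 row(s) emitted.
- dept_id=8: 6 matching t2 row(s), so 6 row(s) emitted.
- dept_id=2: no matching t2 row, dropped.
- dept_id=8: 6 matching t2 row(s), so 6 row(s) emitted.
- dept_id=8: 6 matching t2 row(s), so 6 row(s) emitted.
- dept_id=5: 1 matching t2 row(s), so 1 row(s) emitted.
- dept_id=1: no matching t2 row, dropped.
Total: 25 rows.

25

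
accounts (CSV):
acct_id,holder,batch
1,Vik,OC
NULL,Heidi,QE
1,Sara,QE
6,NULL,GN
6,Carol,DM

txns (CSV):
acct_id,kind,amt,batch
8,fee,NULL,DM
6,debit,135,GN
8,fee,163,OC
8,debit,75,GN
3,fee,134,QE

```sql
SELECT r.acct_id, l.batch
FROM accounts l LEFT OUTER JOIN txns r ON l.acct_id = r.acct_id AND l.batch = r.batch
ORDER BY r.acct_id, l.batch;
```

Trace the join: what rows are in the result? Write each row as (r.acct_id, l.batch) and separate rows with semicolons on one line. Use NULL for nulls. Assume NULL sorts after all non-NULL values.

(6, GN); (NULL, DM); (NULL, OC); (NULL, QE); (NULL, QE)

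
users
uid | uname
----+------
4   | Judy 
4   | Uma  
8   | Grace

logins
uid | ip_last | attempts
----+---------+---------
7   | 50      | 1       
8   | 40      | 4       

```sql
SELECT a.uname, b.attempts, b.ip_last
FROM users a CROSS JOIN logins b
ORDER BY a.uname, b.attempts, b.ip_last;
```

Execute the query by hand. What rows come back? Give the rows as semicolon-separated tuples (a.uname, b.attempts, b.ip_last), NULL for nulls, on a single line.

(Grace, 1, 50); (Grace, 4, 40); (Judy, 1, 50); (Judy, 4, 40); (Uma, 1, 50); (Uma, 4, 40)

CROSS JOIN pairs every row of `users` with every row of `logins`: 3 × 2 = 6 rows.
After projecting and ordering:
a.uname | b.attempts | b.ip_last
Grace | 1 | 50
Grace | 4 | 40
Judy | 1 | 50
Judy | 4 | 40
Uma | 1 | 50
Uma | 4 | 40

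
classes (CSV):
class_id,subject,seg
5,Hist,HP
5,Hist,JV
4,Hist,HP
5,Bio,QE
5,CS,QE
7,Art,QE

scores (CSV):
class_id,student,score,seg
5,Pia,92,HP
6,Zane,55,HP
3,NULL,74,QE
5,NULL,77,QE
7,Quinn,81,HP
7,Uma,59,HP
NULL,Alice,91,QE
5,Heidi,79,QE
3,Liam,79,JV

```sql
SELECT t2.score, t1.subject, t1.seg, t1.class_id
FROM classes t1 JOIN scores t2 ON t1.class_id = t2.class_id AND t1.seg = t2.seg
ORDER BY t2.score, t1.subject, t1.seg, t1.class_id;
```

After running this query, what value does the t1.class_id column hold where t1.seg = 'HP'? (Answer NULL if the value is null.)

5

INNER JOIN keeps only pairs where the ON condition holds.
Matching on t1.class_id = t2.class_id AND t1.seg = t2.seg. A NULL in a compared column never satisfies the condition.
Matched pairs: 5.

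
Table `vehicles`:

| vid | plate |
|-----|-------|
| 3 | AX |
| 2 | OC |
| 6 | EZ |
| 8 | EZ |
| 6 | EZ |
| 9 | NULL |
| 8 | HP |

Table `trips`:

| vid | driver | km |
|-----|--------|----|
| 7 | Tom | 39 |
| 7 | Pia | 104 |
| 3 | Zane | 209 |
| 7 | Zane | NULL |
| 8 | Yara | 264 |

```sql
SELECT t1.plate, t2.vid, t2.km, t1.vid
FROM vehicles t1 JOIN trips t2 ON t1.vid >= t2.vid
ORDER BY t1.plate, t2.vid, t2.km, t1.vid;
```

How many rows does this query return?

18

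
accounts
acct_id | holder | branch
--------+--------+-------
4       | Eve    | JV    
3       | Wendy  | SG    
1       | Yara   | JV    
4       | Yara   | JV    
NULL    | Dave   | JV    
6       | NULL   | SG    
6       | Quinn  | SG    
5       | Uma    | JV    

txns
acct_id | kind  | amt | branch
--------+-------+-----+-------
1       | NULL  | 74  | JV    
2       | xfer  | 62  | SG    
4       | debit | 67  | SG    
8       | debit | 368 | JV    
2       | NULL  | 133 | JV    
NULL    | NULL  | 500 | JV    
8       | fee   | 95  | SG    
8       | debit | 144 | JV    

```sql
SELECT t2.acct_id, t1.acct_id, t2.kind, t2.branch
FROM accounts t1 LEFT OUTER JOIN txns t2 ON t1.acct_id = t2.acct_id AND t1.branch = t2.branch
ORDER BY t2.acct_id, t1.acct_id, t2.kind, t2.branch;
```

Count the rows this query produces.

LEFT JOIN keeps every row from `accounts`; unmatched rows get NULL for `txns`'s columns.
Matching on t1.acct_id = t2.acct_id AND t1.branch = t2.branch. A NULL in a compared column never satisfies the condition.
Matched pairs: 1; unmatched t1 rows kept: 7.
Total: 1 matched + 7 padded = 8 rows.

8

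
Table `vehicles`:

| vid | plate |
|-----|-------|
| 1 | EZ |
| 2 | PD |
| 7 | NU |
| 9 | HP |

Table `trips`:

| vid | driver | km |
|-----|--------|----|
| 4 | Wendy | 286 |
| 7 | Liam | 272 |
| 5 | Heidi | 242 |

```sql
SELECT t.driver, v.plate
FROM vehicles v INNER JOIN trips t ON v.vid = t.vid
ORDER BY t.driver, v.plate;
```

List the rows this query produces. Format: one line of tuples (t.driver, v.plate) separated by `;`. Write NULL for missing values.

INNER JOIN keeps only pairs where the ON condition holds.
Matching on v.vid = t.vid.
Matched pairs: 1.

(Liam, NU)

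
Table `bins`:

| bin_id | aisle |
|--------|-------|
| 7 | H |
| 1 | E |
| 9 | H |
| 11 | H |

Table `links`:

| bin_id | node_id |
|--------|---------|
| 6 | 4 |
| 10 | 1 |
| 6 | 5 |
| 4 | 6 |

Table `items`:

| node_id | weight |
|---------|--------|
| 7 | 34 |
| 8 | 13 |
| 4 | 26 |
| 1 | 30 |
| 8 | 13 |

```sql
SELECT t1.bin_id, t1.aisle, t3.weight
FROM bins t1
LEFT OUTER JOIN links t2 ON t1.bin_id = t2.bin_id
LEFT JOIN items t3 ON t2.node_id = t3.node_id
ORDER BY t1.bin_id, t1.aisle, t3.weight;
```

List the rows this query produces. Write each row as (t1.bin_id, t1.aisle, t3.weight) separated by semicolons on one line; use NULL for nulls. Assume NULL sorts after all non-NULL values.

(1, E, NULL); (7, H, NULL); (9, H, NULL); (11, H, NULL)

Step 1 — t1 LEFT JOIN t2 on bin_id → 4 row(s).
Then LEFT JOIN `items t3` on node_id: each of those 4 rows is kept; rows whose t2.node_id has no match in t3 get NULL for t3's columns.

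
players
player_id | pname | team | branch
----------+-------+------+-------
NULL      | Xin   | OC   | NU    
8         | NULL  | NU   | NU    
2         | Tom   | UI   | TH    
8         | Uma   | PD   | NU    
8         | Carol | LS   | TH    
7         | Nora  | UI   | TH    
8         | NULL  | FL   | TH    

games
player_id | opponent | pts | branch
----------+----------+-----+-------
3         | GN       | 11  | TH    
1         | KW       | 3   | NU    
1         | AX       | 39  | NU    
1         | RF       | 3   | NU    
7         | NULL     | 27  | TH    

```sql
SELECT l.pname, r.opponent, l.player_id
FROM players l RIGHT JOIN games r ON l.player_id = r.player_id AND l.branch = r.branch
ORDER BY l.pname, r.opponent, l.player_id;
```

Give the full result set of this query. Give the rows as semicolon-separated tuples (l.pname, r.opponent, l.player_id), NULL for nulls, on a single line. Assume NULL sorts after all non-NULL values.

RIGHT JOIN keeps every row from `games`; unmatched rows get NULL for `players`'s columns.
Matching on l.player_id = r.player_id AND l.branch = r.branch. A NULL in a compared column never satisfies the condition.
- l[0] player_id=NULL, branch=NU → no match.
- l[1] player_id=8, branch=NU → no match.
- l[2] player_id=2, branch=TH → no match.
- l[3] player_id=8, branch=NU → no match.
- l[4] player_id=8, branch=TH → no match.
- l[5] player_id=7, branch=TH → 1 match(es) in r → 1 row(s).
- l[6] player_id=8, branch=TH → no match.
- 4 row(s) from r found no l partner → padded with NULL.
After projecting and ordering:
l.pname | r.opponent | l.player_id
Nora | NULL | 7
NULL | AX | NULL
NULL | GN | NULL
NULL | KW | NULL
NULL | RF | NULL

(Nora, NULL, 7); (NULL, AX, NULL); (NULL, GN, NULL); (NULL, KW, NULL); (NULL, RF, NULL)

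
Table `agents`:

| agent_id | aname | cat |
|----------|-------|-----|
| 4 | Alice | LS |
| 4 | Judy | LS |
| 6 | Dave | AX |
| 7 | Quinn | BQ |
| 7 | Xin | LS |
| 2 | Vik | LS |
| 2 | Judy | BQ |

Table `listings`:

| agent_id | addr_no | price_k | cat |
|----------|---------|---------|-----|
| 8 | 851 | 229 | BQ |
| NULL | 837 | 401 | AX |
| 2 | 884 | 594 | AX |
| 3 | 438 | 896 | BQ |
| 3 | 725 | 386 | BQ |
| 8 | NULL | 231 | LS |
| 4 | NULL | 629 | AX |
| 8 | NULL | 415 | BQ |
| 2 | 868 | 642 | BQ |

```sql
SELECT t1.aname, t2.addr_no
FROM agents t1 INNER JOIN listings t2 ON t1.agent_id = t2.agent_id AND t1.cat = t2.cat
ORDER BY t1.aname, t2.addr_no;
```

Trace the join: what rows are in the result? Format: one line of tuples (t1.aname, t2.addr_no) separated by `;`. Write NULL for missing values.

INNER JOIN keeps only pairs where the ON condition holds.
Matching on t1.agent_id = t2.agent_id AND t1.cat = t2.cat. A NULL in a compared column never satisfies the condition.
- t1 row (agent_id=4, cat=LS): no match → dropped.
- t1 row (agent_id=4, cat=LS): no match → dropped.
- t1 row (agent_id=6, cat=AX): no match → dropped.
- t1 row (agent_id=7, cat=BQ): no match → dropped.
- t1 row (agent_id=7, cat=LS): no match → dropped.
- t1 row (agent_id=2, cat=LS): no match → dropped.
- t1 row (agent_id=2, cat=BQ): matches 1 t2 row(s) → 1 output row(s).
After projecting and ordering:
t1.aname | t2.addr_no
Judy | 868

(Judy, 868)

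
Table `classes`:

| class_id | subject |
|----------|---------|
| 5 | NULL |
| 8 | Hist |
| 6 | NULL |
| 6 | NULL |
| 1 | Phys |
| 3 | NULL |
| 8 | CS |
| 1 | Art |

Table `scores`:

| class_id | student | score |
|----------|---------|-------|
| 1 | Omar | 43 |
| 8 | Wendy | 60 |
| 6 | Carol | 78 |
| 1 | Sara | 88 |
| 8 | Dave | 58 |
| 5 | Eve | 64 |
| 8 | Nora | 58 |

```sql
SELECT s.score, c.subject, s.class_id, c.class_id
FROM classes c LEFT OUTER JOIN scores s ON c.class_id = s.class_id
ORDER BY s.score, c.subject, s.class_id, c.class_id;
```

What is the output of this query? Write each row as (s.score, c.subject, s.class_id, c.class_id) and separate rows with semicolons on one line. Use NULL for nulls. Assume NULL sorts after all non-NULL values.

(43, Art, 1, 1); (43, Phys, 1, 1); (58, CS, 8, 8); (58, CS, 8, 8); (58, Hist, 8, 8); (58, Hist, 8, 8); (60, CS, 8, 8); (60, Hist, 8, 8); (64, NULL, 5, 5); (78, NULL, 6, 6); (78, NULL, 6, 6); (88, Art, 1, 1); (88, Phys, 1, 1); (NULL, NULL, NULL, 3)

LEFT JOIN keeps every row from `classes`; unmatched rows get NULL for `scores`'s columns.
Matching on c.class_id = s.class_id.
Matched pairs: 13; unmatched c rows kept: 1.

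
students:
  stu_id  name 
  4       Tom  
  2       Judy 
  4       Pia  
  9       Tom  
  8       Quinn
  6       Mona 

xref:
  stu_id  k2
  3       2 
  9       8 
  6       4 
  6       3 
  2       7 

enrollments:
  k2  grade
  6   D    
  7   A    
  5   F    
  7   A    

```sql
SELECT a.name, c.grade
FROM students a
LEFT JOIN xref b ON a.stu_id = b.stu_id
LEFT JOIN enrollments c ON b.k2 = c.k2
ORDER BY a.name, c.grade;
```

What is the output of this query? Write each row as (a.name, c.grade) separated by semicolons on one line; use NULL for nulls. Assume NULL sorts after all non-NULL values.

Joins associate left-to-right: students LEFT JOIN xref on stu_id gives 7 intermediate row(s).
Then LEFT JOIN `enrollments c` on k2: each of those 7 rows is kept; rows whose b.k2 has no match in c get NULL for c's columns.

(Judy, A); (Judy, A); (Mona, NULL); (Mona, NULL); (Pia, NULL); (Quinn, NULL); (Tom, NULL); (Tom, NULL)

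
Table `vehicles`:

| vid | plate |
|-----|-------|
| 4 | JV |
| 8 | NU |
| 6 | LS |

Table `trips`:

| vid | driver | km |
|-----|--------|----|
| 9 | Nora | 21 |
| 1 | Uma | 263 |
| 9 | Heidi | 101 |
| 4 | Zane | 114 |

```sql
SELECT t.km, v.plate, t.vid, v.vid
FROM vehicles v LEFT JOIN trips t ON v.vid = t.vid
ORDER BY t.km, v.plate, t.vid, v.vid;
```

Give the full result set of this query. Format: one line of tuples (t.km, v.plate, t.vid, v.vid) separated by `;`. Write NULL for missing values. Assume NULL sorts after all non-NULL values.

(114, JV, 4, 4); (NULL, LS, NULL, 6); (NULL, NU, NULL, 8)

LEFT JOIN keeps every row from `vehicles`; unmatched rows get NULL for `trips`'s columns.
Matching on v.vid = t.vid.
Matched pairs: 1; unmatched v rows kept: 2.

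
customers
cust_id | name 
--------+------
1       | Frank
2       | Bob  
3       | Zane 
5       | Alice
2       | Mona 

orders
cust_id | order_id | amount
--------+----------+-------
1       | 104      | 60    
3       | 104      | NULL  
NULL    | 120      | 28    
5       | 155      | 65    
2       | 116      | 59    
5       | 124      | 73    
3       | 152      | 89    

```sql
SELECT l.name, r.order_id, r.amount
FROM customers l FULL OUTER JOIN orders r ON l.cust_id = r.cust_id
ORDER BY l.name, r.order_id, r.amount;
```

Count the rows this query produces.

8

FULL OUTER JOIN keeps every row from both sides; unmatched rows get NULL for the other side's columns.
Matching on l.cust_id = r.cust_id. A NULL in a compared column never satisfies the condition.
Matched pairs: 7; unmatched l rows kept: 0; unmatched r rows kept: 1.
Total: 7 matched + 1 padded = 8 rows.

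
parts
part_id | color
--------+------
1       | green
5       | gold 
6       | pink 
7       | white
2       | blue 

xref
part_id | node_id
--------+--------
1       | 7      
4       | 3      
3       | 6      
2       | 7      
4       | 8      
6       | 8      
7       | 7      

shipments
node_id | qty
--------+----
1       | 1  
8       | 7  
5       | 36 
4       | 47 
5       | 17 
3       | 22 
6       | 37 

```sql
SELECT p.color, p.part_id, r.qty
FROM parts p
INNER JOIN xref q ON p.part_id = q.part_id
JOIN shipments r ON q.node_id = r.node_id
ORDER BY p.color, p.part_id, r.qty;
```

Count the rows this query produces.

1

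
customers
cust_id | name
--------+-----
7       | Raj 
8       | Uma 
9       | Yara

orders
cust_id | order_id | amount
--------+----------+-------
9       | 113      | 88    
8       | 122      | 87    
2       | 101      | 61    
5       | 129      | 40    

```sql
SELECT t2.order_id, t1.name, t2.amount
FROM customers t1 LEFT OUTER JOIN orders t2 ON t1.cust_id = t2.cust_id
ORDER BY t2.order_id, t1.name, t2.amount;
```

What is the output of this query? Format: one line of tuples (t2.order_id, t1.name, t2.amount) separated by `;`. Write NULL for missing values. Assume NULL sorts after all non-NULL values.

(113, Yara, 88); (122, Uma, 87); (NULL, Raj, NULL)

LEFT JOIN keeps every row from `customers`; unmatched rows get NULL for `orders`'s columns.
Matching on t1.cust_id = t2.cust_id.
- t1 row (cust_id=7): no match → kept, t2 columns NULL.
- t1 row (cust_id=8): matches 1 t2 row(s) → 1 output row(s).
- t1 row (cust_id=9): matches 1 t2 row(s) → 1 output row(s).
After projecting and ordering:
t2.order_id | t1.name | t2.amount
113 | Yara | 88
122 | Uma | 87
NULL | Raj | NULL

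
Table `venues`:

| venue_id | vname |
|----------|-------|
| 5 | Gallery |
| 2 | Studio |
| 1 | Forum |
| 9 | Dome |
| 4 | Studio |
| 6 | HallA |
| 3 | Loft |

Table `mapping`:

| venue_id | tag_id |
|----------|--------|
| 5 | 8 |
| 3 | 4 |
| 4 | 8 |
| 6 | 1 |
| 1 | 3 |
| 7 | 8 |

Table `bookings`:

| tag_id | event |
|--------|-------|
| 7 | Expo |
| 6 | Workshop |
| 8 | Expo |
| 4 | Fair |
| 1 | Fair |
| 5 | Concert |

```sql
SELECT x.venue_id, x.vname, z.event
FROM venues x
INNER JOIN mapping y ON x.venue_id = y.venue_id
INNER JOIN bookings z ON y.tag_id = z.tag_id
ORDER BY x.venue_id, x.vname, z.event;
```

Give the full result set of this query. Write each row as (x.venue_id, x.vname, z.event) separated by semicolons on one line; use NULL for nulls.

(3, Loft, Fair); (4, Studio, Expo); (5, Gallery, Expo); (6, HallA, Fair)

Step 1 — x INNER JOIN y on venue_id → 5 row(s).
Then INNER JOIN `bookings z` on tag_id: keep only rows whose y.tag_id appears in z.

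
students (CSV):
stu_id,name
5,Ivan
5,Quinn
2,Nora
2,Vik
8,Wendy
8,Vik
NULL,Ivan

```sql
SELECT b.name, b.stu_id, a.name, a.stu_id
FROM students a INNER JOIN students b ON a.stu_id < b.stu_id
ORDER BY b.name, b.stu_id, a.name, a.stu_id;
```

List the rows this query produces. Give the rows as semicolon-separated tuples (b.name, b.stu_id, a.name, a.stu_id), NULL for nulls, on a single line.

INNER JOIN keeps only pairs where the ON condition holds.
Matching on a.stu_id < b.stu_id. A NULL in a compared column never satisfies the condition.
- a (stu_id=5) pairs with 2 row(s) of b.
- a (stu_id=5) pairs with 2 row(s) of b.
- a (stu_id=2) pairs with 4 row(s) of b.
- a (stu_id=2) pairs with 4 row(s) of b.
- a (stu_id=8) has no partner → excluded.
- a (stu_id=8) has no partner → excluded.
- a (stu_id=NULL) has no partner → excluded.

(Ivan, 5, Nora, 2); (Ivan, 5, Vik, 2); (Quinn, 5, Nora, 2); (Quinn, 5, Vik, 2); (Vik, 8, Ivan, 5); (Vik, 8, Nora, 2); (Vik, 8, Quinn, 5); (Vik, 8, Vik, 2); (Wendy, 8, Ivan, 5); (Wendy, 8, Nora, 2); (Wendy, 8, Quinn, 5); (Wendy, 8, Vik, 2)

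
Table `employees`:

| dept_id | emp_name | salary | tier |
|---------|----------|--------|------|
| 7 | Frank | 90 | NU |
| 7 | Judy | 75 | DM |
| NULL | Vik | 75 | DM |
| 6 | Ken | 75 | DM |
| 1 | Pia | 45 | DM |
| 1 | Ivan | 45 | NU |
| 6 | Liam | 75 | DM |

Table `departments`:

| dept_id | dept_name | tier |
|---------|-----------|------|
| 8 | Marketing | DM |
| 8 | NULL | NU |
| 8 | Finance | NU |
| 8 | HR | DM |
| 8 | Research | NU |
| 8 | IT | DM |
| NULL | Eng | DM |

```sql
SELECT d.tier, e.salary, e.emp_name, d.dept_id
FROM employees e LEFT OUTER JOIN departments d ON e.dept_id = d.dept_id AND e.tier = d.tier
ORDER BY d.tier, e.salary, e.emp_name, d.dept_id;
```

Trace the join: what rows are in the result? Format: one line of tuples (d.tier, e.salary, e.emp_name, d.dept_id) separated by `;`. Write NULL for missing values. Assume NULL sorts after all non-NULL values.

(NULL, 45, Ivan, NULL); (NULL, 45, Pia, NULL); (NULL, 75, Judy, NULL); (NULL, 75, Ken, NULL); (NULL, 75, Liam, NULL); (NULL, 75, Vik, NULL); (NULL, 90, Frank, NULL)

LEFT JOIN keeps every row from `employees`; unmatched rows get NULL for `departments`'s columns.
Matching on e.dept_id = d.dept_id AND e.tier = d.tier. A NULL in a compared column never satisfies the condition.
- e row (dept_id=7, tier=NU): no match → kept, d columns NULL.
- e row (dept_id=7, tier=DM): no match → kept, d columns NULL.
- e row (dept_id=NULL, tier=DM): no match → kept, d columns NULL.
- e row (dept_id=6, tier=DM): no match → kept, d columns NULL.
- e row (dept_id=1, tier=DM): no match → kept, d columns NULL.
- e row (dept_id=1, tier=NU): no match → kept, d columns NULL.
- e row (dept_id=6, tier=DM): no match → kept, d columns NULL.
After projecting and ordering:
d.tier | e.salary | e.emp_name | d.dept_id
NULL | 45 | Ivan | NULL
NULL | 45 | Pia | NULL
NULL | 75 | Judy | NULL
NULL | 75 | Ken | NULL
NULL | 75 | Liam | NULL
NULL | 75 | Vik | NULL
NULL | 90 | Frank | NULL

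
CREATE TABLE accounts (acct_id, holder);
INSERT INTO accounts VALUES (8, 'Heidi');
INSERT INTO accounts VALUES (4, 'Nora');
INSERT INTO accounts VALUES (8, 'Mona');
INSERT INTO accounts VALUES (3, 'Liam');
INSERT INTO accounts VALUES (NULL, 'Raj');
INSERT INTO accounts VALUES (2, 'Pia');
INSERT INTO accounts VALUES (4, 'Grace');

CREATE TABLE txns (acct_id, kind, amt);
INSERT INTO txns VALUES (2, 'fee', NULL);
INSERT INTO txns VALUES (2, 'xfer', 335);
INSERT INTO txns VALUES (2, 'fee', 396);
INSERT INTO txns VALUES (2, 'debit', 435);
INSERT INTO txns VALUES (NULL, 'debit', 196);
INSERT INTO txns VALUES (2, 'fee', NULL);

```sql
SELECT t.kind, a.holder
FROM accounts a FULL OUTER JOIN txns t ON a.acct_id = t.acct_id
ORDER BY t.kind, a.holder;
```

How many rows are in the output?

12

FULL OUTER JOIN keeps every row from both sides; unmatched rows get NULL for the other side's columns.
Matching on a.acct_id = t.acct_id. A NULL in a compared column never satisfies the condition.
- a row (acct_id=8): no match → kept, t columns NULL.
- a row (acct_id=4): no match → kept, t columns NULL.
- a row (acct_id=8): no match → kept, t columns NULL.
- a row (acct_id=3): no match → kept, t columns NULL.
- a row (acct_id=NULL): no match → kept, t columns NULL.
- a row (acct_id=2): matches 5 t row(s) → 5 output row(s).
- a row (acct_id=4): no match → kept, t columns NULL.
- plus 1 unmatched t row(s), each kept with NULL a columns.
Total: 5 matched + 7 padded = 12 rows.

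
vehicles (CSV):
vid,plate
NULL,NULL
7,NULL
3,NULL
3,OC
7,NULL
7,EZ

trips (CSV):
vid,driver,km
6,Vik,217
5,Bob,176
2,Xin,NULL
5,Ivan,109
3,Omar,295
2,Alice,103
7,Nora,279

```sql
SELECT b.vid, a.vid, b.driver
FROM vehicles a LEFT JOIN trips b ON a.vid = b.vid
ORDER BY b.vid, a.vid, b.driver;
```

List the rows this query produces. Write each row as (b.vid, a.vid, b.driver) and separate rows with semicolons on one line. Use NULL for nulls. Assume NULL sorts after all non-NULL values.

(3, 3, Omar); (3, 3, Omar); (7, 7, Nora); (7, 7, Nora); (7, 7, Nora); (NULL, NULL, NULL)

LEFT JOIN keeps every row from `vehicles`; unmatched rows get NULL for `trips`'s columns.
Matching on a.vid = b.vid. A NULL in a compared column never satisfies the condition.
- a (vid=NULL) has no partner → padded with NULL.
- a (vid=7) pairs with 1 row(s) of b.
- a (vid=3) pairs with 1 row(s) of b.
- a (vid=3) pairs with 1 row(s) of b.
- a (vid=7) pairs with 1 row(s) of b.
- a (vid=7) pairs with 1 row(s) of b.
After projecting and ordering:
b.vid | a.vid | b.driver
3 | 3 | Omar
3 | 3 | Omar
7 | 7 | Nora
7 | 7 | Nora
7 | 7 | Nora
NULL | NULL | NULL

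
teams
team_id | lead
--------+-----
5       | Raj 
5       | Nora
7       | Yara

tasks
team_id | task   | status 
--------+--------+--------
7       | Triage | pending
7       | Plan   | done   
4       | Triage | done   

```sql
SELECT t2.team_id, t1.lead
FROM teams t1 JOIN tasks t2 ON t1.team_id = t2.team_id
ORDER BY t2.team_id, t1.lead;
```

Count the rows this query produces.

2

INNER JOIN keeps only pairs where the ON condition holds.
Matching on t1.team_id = t2.team_id.
- t1 (team_id=5) has no partner → excluded.
- t1 (team_id=5) has no partner → excluded.
- t1 (team_id=7) pairs with 2 row(s) of t2.
Total: 2 rows.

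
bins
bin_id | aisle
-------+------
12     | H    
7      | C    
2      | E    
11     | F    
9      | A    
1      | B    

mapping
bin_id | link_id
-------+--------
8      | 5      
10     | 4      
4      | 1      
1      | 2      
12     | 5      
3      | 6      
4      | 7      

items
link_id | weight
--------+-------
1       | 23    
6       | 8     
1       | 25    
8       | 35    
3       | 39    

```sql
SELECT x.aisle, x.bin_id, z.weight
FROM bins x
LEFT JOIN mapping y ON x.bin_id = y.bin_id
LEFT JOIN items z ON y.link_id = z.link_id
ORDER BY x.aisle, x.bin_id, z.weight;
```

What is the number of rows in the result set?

6

Evaluate left to right. First `bins x LEFT JOIN mapping y` on bin_id: 6 row(s).
Then LEFT JOIN `items z` on link_id: each of those 6 rows is kept; rows whose y.link_id has no match in z get NULL for z's columns.
Result: 6 row(s).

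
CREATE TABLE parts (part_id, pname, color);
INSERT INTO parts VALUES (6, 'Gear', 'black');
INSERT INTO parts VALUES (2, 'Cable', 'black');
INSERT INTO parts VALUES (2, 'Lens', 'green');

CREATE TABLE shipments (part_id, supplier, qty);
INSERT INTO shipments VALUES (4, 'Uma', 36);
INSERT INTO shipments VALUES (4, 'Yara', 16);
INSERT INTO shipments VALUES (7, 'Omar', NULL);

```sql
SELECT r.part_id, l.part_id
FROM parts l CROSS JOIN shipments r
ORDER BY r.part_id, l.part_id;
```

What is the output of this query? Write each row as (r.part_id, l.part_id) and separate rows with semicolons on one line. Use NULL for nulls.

(4, 2); (4, 2); (4, 2); (4, 2); (4, 6); (4, 6); (7, 2); (7, 2); (7, 6)

CROSS JOIN pairs every row of `parts` with every row of `shipments`: 3 × 3 = 9 rows.
After projecting and ordering:
r.part_id | l.part_id
4 | 2
4 | 2
4 | 2
4 | 2
4 | 6
4 | 6
7 | 2
7 | 2
7 | 6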